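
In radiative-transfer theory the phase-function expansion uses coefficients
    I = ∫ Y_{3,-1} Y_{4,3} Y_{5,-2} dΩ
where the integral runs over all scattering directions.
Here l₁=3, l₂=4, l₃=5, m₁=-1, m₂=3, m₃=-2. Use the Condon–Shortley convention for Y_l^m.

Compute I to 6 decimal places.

-0.171363

Checks pass: Σm=0; 12 even; l₃=5∈[1,7].
(2·3+1)(2·4+1)(2·5+1) = 693
Δ: 2! 4! 6! / 13! → 1/180180
sum: t=0:+1/576 t=1:−1/144 t=2:+1/576 = -1/288
3j²(3 4 5; 0 0 0) = Δ·Π!·Σ² = 20/1001  (sign +1)
sum: t=1:−1/4320 t=2:+1/960 = 7/8640
3j²(3 4 5; -1 3 -2) = Δ·Π!·Σ² = 343/12870  (sign -1)
combine: 4πI² = 693·20/1001·343/12870 = 686/1859
take √, sign -1: I = -0.17136315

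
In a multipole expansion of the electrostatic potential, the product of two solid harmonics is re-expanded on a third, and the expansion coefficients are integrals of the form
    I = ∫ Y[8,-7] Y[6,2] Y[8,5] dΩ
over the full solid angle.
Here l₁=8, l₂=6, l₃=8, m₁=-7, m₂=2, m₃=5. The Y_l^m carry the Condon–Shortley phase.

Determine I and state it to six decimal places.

0.040313

m-sum 0 ✓  L=22 even ✓  2≤8≤14 ✓
Π(2lᵢ+1) = 17×13×17 = 3757
triangle coeff Δ(8,6,8) = 1/13742520792
Σ_t [0,6]: t=0:+1/41803776000 t=1:−1/435456000 t=2:+1/39813120 t=3:−1/18662400 t=4:+1/39813120 t=5:−1/435456000 t=6:+1/41803776000 = -11/1393459200
(3j)²=600/96577 [(8 6 8; 0 0 0)], sign=-1
Σ_t [5,6]: t=5:−1/15676416000 t=6:+1/12541132800 = 1/62705664000
(3j)²=13/14858 [(8 6 8; -7 2 5)], sign=-1
⇒ 4πI² = 3900/190969
I = (+1)√(3900/190969/(4π)) = 0.04031308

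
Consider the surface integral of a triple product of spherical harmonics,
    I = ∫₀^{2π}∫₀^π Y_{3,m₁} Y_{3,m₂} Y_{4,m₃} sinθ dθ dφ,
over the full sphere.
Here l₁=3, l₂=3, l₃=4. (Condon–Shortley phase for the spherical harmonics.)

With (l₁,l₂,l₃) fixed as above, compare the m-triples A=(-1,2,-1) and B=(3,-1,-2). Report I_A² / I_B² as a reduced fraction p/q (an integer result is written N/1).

Same 3,3,4: normalisation and zero-m 3j drop out of the ratio.
A: Δ: 2! 4! 4! / 11! → 1/34650; sum: t=1:−1/144 t=2:+1/48 = 1/72; 3j²(3 3 4; -1 2 -1) = Δ·Π!·Σ² = 16/693  (sign -1)
B: Δ: 2! 4! 4! / 11! → 1/34650; sum: t=0:+1/192 = 1/192; 3j²(3 3 4; 3 -1 -2) = Δ·Π!·Σ² = 3/77  (sign +1)
I_A²/I_B² = (16/693)/(3/77) = 16/27

16/27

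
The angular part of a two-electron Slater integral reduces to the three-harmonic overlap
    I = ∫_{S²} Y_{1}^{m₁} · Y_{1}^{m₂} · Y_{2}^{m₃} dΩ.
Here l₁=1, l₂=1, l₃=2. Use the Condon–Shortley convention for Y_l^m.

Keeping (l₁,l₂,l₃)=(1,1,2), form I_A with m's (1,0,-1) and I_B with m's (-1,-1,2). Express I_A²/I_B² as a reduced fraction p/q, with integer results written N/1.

1/2

l's match ⇒ only the (l;m) 3-j factors differ between A and B.
A: triangle coeff Δ(1,1,2) = 1/30; Σ_t [0,0]: t=0:+1/2 = 1/2; (3j)²=1/10 [(1 1 2; 1 0 -1)], sign=-1
B: triangle coeff Δ(1,1,2) = 1/30; Σ_t [0,0]: t=0:+1/4 = 1/4; (3j)²=1/5 [(1 1 2; -1 -1 2)], sign=+1
I_A²/I_B² = (1/10)/(1/5) = 1/2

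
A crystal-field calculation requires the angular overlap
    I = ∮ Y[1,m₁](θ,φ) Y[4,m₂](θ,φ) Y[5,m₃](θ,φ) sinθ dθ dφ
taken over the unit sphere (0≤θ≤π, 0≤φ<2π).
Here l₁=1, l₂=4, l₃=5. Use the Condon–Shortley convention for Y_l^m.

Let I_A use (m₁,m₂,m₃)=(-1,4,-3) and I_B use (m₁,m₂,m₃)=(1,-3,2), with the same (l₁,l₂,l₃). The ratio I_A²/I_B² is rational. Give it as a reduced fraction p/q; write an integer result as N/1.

Shared (l₁,l₂,l₃)=(1,4,5): N and (l;000)² cancel in I_A²/I_B².
A: Δ = 0!·2!·8!/11! = 1/495; Racah Σ t=0..0: t=0:+1/80640 = 1/80640; ⇒ 3j(1 4 5; -1 4 -3)² = 1/495, sgn +1
B: Δ = 0!·2!·8!/11! = 1/495; Racah Σ t=0..0: t=0:+1/10080 = 1/10080; ⇒ 3j(1 4 5; 1 -3 2)² = 1/165, sgn -1
I_A²/I_B² = (1/495)/(1/165) = 1/3

1/3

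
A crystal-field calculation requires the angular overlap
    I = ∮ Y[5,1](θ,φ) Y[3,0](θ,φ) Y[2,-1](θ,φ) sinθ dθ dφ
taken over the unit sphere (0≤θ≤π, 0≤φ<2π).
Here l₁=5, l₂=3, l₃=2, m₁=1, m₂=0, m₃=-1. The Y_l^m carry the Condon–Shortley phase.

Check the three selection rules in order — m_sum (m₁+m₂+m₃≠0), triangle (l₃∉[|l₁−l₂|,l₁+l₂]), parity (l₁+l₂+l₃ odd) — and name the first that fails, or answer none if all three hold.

Σmᵢ = 0  ✓
l₃∈[|l₁−l₂|,l₁+l₂]=[2,8], have l₃=2  ✓
Σlᵢ = 10 ⇒ even  ✓

none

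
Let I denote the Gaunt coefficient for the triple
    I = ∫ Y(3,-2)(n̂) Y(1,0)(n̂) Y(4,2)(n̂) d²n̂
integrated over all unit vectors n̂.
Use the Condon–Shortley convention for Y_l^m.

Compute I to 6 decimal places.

m-sum 0 ✓  L=8 even ✓  2≤4≤4 ✓
Π(2lᵢ+1) = 7×3×9 = 189
triangle coeff Δ(3,1,4) = 1/252
Σ_t [0,0]: t=0:+1/36 = 1/36
(3j)²=4/63 [(3 1 4; 0 0 0)], sign=+1
Σ_t [0,0]: t=0:+1/120 = 1/120
(3j)²=1/21 [(3 1 4; -2 0 2)], sign=+1
⇒ 4πI² = 4/7
I = (+1)√(4/7/(4π)) = 0.21324362

0.213244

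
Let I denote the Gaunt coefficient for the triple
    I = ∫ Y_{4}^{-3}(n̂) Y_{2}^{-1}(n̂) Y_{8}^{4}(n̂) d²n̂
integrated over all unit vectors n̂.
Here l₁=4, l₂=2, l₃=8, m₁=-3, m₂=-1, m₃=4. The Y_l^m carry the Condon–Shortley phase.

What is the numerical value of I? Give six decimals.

0.000000

l₃=8 ∉ [2,6] — triangle fails ⇒ I = 0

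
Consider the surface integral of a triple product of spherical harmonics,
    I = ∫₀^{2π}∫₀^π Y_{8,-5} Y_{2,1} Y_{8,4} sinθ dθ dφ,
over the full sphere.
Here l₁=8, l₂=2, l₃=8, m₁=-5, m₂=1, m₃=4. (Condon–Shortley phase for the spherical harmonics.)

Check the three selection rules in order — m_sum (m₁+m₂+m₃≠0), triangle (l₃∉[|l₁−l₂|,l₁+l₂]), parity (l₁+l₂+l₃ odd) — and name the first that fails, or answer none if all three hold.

azimuthal sum: -5 + 1 + 4 = 0  ✓
6 ≤ 8 ≤ 10 (triangle on l)  ✓
L = 8 + 2 + 8 = 18 (even)  ✓

none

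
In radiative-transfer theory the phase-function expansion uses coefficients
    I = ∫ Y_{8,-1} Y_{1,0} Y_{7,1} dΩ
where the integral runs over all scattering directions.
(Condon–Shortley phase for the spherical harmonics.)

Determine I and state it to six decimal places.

-0.242860

m-sum 0 ✓  L=16 even ✓  7≤7≤9 ✓
Π(2lᵢ+1) = 17×3×15 = 765
triangle coeff Δ(8,1,7) = 1/2040
Σ_t [1,1]: t=1:−1/25401600 = -1/25401600
(3j)²=8/255 [(8 1 7; 0 0 0)], sign=+1
Σ_t [1,1]: t=1:−1/29030400 = -1/29030400
(3j)²=21/680 [(8 1 7; -1 0 1)], sign=-1
⇒ 4πI² = 63/85
I = (-1)√(63/85/(4π)) = -0.24285994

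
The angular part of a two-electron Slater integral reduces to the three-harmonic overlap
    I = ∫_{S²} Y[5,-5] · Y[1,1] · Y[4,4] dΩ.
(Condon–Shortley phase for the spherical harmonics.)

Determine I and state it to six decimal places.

-0.329416

Checks pass: Σm=0; 10 even; l₃=4∈[4,6].
(2·5+1)(2·1+1)(2·4+1) = 297
Δ: 2! 8! 0! / 11! → 1/495
sum: t=1:−1/576 = -1/576
3j²(5 1 4; 0 0 0) = Δ·Π!·Σ² = 5/99  (sign -1)
sum: t=2:+1/80640 = 1/80640
3j²(5 1 4; -5 1 4) = Δ·Π!·Σ² = 1/11  (sign +1)
combine: 4πI² = 297·5/99·1/11 = 15/11
take √, sign -1: I = -0.32941575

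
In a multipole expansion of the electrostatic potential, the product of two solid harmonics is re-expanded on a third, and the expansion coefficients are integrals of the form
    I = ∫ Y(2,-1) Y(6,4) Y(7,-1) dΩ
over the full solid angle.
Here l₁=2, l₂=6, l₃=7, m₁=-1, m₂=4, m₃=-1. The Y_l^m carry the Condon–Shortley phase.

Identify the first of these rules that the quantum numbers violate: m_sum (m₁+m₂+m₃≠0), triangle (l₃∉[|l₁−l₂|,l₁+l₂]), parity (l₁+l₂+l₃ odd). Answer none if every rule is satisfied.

m_sum

Σmᵢ = 2  ✗
l₃∈[|l₁−l₂|,l₁+l₂]=[4,8], have l₃=7
Σlᵢ = 15 ⇒ odd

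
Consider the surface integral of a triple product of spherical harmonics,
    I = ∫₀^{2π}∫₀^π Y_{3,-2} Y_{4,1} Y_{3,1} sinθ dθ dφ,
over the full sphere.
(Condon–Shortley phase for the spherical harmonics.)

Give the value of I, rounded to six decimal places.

0.145070

Rules hold: Σm=0, L=10 even, 1≤3≤7.
N = 7·9·7 = 441
Δ = 4!·2!·4!/11! = 1/34650
Racah Σ t=1..3: t=1:−1/72 t=2:+1/16 t=3:−1/72 = 5/144
⇒ 3j(3 4 3; 0 0 0)² = 2/77, sgn -1
Racah Σ t=3..4: t=3:−1/48 t=4:+1/144 = -1/72
⇒ 3j(3 4 3; -2 1 1)² = 16/693, sgn -1
4πI² = N·(3j₀)²·(3jₘ)² = 32/121
I = +1·√(0.264463/4π) = 0.14506992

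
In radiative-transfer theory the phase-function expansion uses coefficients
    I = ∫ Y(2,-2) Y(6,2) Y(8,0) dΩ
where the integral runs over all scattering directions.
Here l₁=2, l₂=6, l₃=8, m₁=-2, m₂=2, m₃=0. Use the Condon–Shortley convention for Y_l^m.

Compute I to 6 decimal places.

Rules hold: Σm=0, L=16 even, 4≤8≤8.
N = 5·13·17 = 1105
Δ = 0!·4!·12!/17! = 1/30940
Racah Σ t=0..0: t=0:+1/2073600 = 1/2073600
⇒ 3j(2 6 8; 0 0 0)² = 28/1105, sgn +1
Racah Σ t=0..0: t=0:+1/23224320 = 1/23224320
⇒ 3j(2 6 8; -2 2 0)² = 1/442, sgn +1
4πI² = N·(3j₀)²·(3jₘ)² = 14/221
I = +1·√(0.0633484/4π) = 0.07100075

0.071001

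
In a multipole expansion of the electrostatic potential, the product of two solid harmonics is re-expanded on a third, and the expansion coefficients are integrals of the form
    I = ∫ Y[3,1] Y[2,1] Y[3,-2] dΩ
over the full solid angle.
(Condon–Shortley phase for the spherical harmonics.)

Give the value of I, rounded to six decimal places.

Checks pass: Σm=0; 8 even; l₃=3∈[1,5].
(2·3+1)(2·2+1)(2·3+1) = 245
Δ: 2! 4! 2! / 9! → 1/3780
sum: t=0:+1/24 t=1:−1/4 t=2:+1/24 = -1/6
3j²(3 2 3; 0 0 0) = Δ·Π!·Σ² = 4/105  (sign +1)
sum: t=1:−1/12 t=2:+1/48 = -1/16
3j²(3 2 3; 1 1 -2) = Δ·Π!·Σ² = 1/28  (sign +1)
combine: 4πI² = 245·4/105·1/28 = 1/3
take √, sign +1: I = 0.16286750

0.162868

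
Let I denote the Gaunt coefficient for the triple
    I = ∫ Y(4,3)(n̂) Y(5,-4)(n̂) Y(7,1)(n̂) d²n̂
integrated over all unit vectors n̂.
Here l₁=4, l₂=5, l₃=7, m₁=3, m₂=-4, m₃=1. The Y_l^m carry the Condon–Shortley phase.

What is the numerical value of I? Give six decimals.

0.090705

Checks pass: Σm=0; 16 even; l₃=7∈[1,9].
(2·4+1)(2·5+1)(2·7+1) = 1485
Δ: 2! 6! 8! / 17! → 1/6126120
sum: t=0:+1/69120 t=1:−1/20736 t=2:+1/69120 = -1/51840
3j²(4 5 7; 0 0 0) = Δ·Π!·Σ² = 280/21879  (sign +1)
sum: t=0:+1/1209600 t=1:−1/29030400 = 23/29030400
3j²(4 5 7; 3 -4 1) = Δ·Π!·Σ² = 529/97240  (sign +1)
combine: 4πI² = 1485·280/21879·529/97240 = 55545/537251
take √, sign +1: I = 0.09070452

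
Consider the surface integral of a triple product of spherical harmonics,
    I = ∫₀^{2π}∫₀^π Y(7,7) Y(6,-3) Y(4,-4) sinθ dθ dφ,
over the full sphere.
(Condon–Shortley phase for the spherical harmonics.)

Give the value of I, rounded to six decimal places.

0.000000

L=17 odd ⇒ parity kills the (l;000) factor ⇒ I = 0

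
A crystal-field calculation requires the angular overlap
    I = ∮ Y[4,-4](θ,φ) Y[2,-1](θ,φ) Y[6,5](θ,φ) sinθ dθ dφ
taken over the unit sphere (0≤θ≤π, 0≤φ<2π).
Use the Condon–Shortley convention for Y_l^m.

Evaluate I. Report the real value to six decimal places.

-0.204295

m-sum 0 ✓  L=12 even ✓  2≤6≤6 ✓
Π(2lᵢ+1) = 9×5×13 = 585
triangle coeff Δ(4,2,6) = 1/6435
Σ_t [0,0]: t=0:+1/2304 = 1/2304
(3j)²=5/143 [(4 2 6; 0 0 0)], sign=+1
Σ_t [0,0]: t=0:+1/241920 = 1/241920
(3j)²=1/39 [(4 2 6; -4 -1 5)], sign=-1
⇒ 4πI² = 75/143
I = (-1)√(75/143/(4π)) = -0.20429497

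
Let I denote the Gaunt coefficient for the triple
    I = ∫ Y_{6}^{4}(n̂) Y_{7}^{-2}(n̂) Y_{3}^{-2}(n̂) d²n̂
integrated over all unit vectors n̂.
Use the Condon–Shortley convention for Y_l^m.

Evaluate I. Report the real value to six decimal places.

-0.153384

m-sum 0 ✓  L=16 even ✓  1≤3≤13 ✓
Π(2lᵢ+1) = 13×15×7 = 1365
triangle coeff Δ(6,7,3) = 1/2042040
Σ_t [4,6]: t=4:+1/207360 t=5:−1/57600 t=6:+1/207360 = -1/129600
(3j)²=168/12155 [(6 7 3; 0 0 0)], sign=+1
Σ_t [1,2]: t=1:−1/8709120 t=2:+1/967680 = 1/1088640
(3j)²=800/51051 [(6 7 3; 4 -2 -2)], sign=-1
⇒ 4πI² = 134400/454597
I = (-1)√(134400/454597/(4π)) = -0.15338448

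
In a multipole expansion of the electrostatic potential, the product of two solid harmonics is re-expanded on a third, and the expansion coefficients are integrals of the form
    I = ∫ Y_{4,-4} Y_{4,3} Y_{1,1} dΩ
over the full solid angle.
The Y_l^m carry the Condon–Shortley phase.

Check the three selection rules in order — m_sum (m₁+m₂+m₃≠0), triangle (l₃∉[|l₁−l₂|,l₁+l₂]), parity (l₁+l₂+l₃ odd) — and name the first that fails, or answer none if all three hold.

m₁+m₂+m₃ = -4 + 3 + 1 = 0  ✓
triangle: |4−4|=0 ≤ l₃=1 ≤ 4+4=8  ✓
parity: l₁+l₂+l₃ = 9 is odd  ✗

parity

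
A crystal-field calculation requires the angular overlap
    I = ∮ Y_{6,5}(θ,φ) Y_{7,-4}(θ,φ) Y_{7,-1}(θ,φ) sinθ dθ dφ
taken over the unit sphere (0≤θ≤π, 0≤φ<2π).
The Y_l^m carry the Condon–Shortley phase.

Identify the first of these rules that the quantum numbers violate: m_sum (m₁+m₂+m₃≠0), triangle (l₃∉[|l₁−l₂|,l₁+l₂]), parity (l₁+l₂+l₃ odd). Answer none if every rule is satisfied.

m₁+m₂+m₃ = 5 − 4 − 1 = 0  ✓
triangle: |6−7|=1 ≤ l₃=7 ≤ 6+7=13  ✓
parity: l₁+l₂+l₃ = 20 is even  ✓

none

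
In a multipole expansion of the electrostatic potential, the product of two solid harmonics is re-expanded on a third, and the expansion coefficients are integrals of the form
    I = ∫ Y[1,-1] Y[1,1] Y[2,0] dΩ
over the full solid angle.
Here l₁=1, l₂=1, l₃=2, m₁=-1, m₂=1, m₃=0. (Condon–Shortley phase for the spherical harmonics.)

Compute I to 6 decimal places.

0.126157

Checks pass: Σm=0; 4 even; l₃=2∈[0,2].
(2·1+1)(2·1+1)(2·2+1) = 45
Δ: 0! 2! 2! / 5! → 1/30
sum: t=0:+1/1 = 1/1
3j²(1 1 2; 0 0 0) = Δ·Π!·Σ² = 2/15  (sign +1)
sum: t=0:+1/4 = 1/4
3j²(1 1 2; -1 1 0) = Δ·Π!·Σ² = 1/30  (sign +1)
combine: 4πI² = 45·2/15·1/30 = 1/5
take √, sign +1: I = 0.12615663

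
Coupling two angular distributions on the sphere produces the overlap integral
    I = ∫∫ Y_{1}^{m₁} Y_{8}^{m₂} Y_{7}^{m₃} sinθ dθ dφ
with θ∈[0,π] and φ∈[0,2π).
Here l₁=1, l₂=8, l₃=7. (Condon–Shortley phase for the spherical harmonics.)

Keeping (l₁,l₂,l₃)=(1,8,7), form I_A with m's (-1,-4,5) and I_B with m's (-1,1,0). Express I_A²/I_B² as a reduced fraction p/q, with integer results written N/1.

1/6

Same 1,8,7: normalisation and zero-m 3j drop out of the ratio.
A: Δ: 2! 0! 14! / 17! → 1/2040; sum: t=2:+1/1916006400 = 1/1916006400; 3j²(1 8 7; -1 -4 5) = Δ·Π!·Σ² = 1/340  (sign +1)
B: Δ: 2! 0! 14! / 17! → 1/2040; sum: t=2:+1/50803200 = 1/50803200; 3j²(1 8 7; -1 1 0) = Δ·Π!·Σ² = 3/170  (sign -1)
I_A²/I_B² = (1/340)/(3/170) = 1/6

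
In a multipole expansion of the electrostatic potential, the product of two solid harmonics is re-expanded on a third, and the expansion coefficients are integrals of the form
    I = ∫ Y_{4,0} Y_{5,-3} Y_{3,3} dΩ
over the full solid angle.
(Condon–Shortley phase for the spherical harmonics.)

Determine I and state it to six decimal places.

0.196280

Rules hold: Σm=0, L=12 even, 1≤3≤9.
N = 9·11·7 = 693
Δ = 6!·2!·4!/13! = 1/180180
Racah Σ t=2..4: t=2:+1/576 t=3:−1/144 t=4:+1/576 = -1/288
⇒ 3j(4 5 3; 0 0 0)² = 20/1001, sgn +1
Racah Σ t=2..2: t=2:+1/2304 = 1/2304
⇒ 3j(4 5 3; 0 -3 3)² = 5/143, sgn +1
4πI² = N·(3j₀)²·(3jₘ)² = 900/1859
I = +1·√(0.484131/4π) = 0.19628026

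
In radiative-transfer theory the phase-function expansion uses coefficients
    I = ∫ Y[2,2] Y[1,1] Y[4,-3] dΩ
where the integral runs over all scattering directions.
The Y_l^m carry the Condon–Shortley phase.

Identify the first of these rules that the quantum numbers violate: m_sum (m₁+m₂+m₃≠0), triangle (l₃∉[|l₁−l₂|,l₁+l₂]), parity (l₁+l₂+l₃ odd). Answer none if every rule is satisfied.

triangle

m₁+m₂+m₃ = 2 + 1 − 3 = 0  ✓
triangle: |2−1|=1 ≤ l₃=4 ≤ 2+1=3  ✗
parity: l₁+l₂+l₃ = 7 is odd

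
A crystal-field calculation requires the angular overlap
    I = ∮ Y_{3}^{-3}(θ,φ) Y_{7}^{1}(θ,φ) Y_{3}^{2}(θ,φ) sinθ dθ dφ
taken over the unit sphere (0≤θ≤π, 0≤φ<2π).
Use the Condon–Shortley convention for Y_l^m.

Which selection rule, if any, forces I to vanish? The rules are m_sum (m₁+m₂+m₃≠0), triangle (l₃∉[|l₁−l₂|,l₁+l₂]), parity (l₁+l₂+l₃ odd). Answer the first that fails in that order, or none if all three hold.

Σmᵢ = 0  ✓
l₃∈[|l₁−l₂|,l₁+l₂]=[4,10], have l₃=3  ✗
Σlᵢ = 13 ⇒ odd

triangle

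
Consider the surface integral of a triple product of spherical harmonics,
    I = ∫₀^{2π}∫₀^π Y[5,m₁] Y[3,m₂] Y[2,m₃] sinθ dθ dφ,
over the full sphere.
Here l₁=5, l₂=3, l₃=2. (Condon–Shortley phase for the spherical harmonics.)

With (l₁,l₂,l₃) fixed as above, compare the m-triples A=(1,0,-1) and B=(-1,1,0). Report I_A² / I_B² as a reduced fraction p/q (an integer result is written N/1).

Same 5,3,2: normalisation and zero-m 3j drop out of the ratio.
A: Δ: 6! 4! 0! / 11! → 1/2310; sum: t=3:−1/216 = -1/216; 3j²(5 3 2; 1 0 -1) = Δ·Π!·Σ² = 8/231  (sign +1)
B: Δ: 6! 4! 0! / 11! → 1/2310; sum: t=4:+1/192 = 1/192; 3j²(5 3 2; -1 1 0) = Δ·Π!·Σ² = 3/77  (sign +1)
I_A²/I_B² = (8/231)/(3/77) = 8/9

8/9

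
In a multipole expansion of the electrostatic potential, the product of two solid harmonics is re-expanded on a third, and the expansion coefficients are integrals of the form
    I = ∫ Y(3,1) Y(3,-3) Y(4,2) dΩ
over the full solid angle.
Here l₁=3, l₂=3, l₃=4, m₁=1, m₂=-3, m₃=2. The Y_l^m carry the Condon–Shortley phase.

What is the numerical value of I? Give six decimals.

-0.188451

Rules hold: Σm=0, L=10 even, 0≤4≤6.
N = 7·7·9 = 441
Δ = 2!·4!·4!/11! = 1/34650
Racah Σ t=0..2: t=0:+1/72 t=1:−1/16 t=2:+1/72 = -5/144
⇒ 3j(3 3 4; 0 0 0)² = 2/77, sgn -1
Racah Σ t=0..0: t=0:+1/192 = 1/192
⇒ 3j(3 3 4; 1 -3 2)² = 3/77, sgn +1
4πI² = N·(3j₀)²·(3jₘ)² = 54/121
I = -1·√(0.446281/4π) = -0.18845135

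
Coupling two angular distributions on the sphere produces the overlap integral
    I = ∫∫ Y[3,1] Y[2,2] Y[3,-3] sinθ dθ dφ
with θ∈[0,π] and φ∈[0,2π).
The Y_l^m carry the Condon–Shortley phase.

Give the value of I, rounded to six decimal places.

0.132981

m-sum 0 ✓  L=8 even ✓  1≤3≤5 ✓
Π(2lᵢ+1) = 7×5×7 = 245
triangle coeff Δ(3,2,3) = 1/3780
Σ_t [0,2]: t=0:+1/24 t=1:−1/4 t=2:+1/24 = -1/6
(3j)²=4/105 [(3 2 3; 0 0 0)], sign=+1
Σ_t [2,2]: t=2:+1/96 = 1/96
(3j)²=1/42 [(3 2 3; 1 2 -3)], sign=+1
⇒ 4πI² = 2/9
I = (+1)√(2/9/(4π)) = 0.13298076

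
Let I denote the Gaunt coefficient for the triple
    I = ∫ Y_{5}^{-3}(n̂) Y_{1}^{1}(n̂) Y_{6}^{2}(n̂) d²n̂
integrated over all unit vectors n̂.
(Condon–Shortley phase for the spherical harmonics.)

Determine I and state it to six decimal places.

0.100084

m-sum 0 ✓  L=12 even ✓  4≤6≤6 ✓
Π(2lᵢ+1) = 11×3×13 = 429
triangle coeff Δ(5,1,6) = 1/858
Σ_t [0,0]: t=0:+1/14400 = 1/14400
(3j)²=6/143 [(5 1 6; 0 0 0)], sign=+1
Σ_t [0,0]: t=0:+1/161280 = 1/161280
(3j)²=1/143 [(5 1 6; -3 1 2)], sign=+1
⇒ 4πI² = 18/143
I = (+1)√(18/143/(4π)) = 0.10008369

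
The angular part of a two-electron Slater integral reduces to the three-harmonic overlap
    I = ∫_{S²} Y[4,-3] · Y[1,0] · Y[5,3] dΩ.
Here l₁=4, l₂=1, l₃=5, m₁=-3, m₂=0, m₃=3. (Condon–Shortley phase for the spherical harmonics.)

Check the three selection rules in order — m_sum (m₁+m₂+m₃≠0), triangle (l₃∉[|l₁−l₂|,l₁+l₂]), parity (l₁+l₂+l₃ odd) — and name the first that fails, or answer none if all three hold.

m₁+m₂+m₃ = -3 + 0 + 3 = 0  ✓
triangle: |4−1|=3 ≤ l₃=5 ≤ 4+1=5  ✓
parity: l₁+l₂+l₃ = 10 is even  ✓

none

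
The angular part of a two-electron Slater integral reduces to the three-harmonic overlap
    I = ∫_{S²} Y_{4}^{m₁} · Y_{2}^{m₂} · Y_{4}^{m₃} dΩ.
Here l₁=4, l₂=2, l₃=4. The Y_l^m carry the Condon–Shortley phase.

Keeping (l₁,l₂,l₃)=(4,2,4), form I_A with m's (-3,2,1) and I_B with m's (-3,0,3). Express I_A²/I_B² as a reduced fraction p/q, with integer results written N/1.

54/7

l's match ⇒ only the (l;m) 3-j factors differ between A and B.
A: triangle coeff Δ(4,2,4) = 1/13860; Σ_t [2,2]: t=2:+1/480 = 1/480; (3j)²=3/110 [(4 2 4; -3 2 1)], sign=-1
B: triangle coeff Δ(4,2,4) = 1/13860; Σ_t [1,2]: t=1:−1/720 t=2:+1/480 = 1/1440; (3j)²=7/1980 [(4 2 4; -3 0 3)], sign=-1
I_A²/I_B² = (3/110)/(7/1980) = 54/7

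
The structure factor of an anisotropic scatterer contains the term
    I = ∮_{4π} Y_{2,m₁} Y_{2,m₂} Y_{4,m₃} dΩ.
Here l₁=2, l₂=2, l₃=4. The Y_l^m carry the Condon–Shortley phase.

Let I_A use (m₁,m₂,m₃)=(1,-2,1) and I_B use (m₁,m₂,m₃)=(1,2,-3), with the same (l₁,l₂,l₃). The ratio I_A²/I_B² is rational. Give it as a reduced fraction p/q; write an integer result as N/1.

l's match ⇒ only the (l;m) 3-j factors differ between A and B.
A: triangle coeff Δ(2,2,4) = 1/630; Σ_t [0,0]: t=0:+1/144 = 1/144; (3j)²=1/126 [(2 2 4; 1 -2 1)], sign=-1
B: triangle coeff Δ(2,2,4) = 1/630; Σ_t [0,0]: t=0:+1/144 = 1/144; (3j)²=1/18 [(2 2 4; 1 2 -3)], sign=-1
I_A²/I_B² = (1/126)/(1/18) = 1/7

1/7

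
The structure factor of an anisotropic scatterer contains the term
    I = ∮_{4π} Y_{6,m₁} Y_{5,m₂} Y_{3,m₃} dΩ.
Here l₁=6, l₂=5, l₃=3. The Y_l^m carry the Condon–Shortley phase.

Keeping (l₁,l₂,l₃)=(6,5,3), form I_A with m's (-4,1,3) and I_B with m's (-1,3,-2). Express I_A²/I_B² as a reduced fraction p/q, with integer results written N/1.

21/16

Shared (l₁,l₂,l₃)=(6,5,3): N and (l;000)² cancel in I_A²/I_B².
A: Δ = 8!·4!·2!/15! = 1/675675; Racah Σ t=6..6: t=6:+1/69120 = 1/69120; ⇒ 3j(6 5 3; -4 1 3)² = 4/143, sgn +1
B: Δ = 8!·4!·2!/15! = 1/675675; Racah Σ t=6..7: t=6:+1/17280 t=7:−1/120960 = 1/20160; ⇒ 3j(6 5 3; -1 3 -2)² = 64/3003, sgn -1
I_A²/I_B² = (4/143)/(64/3003) = 21/16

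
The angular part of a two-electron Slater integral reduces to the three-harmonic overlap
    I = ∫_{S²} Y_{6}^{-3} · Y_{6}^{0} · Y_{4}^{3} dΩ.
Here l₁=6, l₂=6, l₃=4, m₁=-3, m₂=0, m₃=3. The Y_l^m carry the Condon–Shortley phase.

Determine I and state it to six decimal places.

0.109740

Rules hold: Σm=0, L=16 even, 0≤4≤12.
N = 13·13·9 = 1521
Δ = 8!·4!·4!/17! = 1/15315300
Racah Σ t=2..6: t=2:+1/829440 t=3:−1/25920 t=4:+1/9216 t=5:−1/25920 t=6:+1/829440 = 7/207360
⇒ 3j(6 6 4; 0 0 0)² = 28/2431, sgn +1
Racah Σ t=5..6: t=5:−1/103680 t=6:+1/207360 = -1/207360
⇒ 3j(6 6 4; -3 0 3)² = 21/2431, sgn +1
4πI² = N·(3j₀)²·(3jₘ)² = 5292/34969
I = +1·√(0.151334/4π) = 0.10973960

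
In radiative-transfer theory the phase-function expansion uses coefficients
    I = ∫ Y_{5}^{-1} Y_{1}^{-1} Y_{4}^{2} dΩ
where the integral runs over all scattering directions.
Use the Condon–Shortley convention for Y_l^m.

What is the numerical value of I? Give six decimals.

-0.120286

m-sum 0 ✓  L=10 even ✓  4≤4≤6 ✓
Π(2lᵢ+1) = 11×3×9 = 297
triangle coeff Δ(5,1,4) = 1/495
Σ_t [1,1]: t=1:−1/576 = -1/576
(3j)²=5/99 [(5 1 4; 0 0 0)], sign=-1
Σ_t [0,0]: t=0:+1/2880 = 1/2880
(3j)²=2/165 [(5 1 4; -1 -1 2)], sign=+1
⇒ 4πI² = 2/11
I = (-1)√(2/11/(4π)) = -0.12028562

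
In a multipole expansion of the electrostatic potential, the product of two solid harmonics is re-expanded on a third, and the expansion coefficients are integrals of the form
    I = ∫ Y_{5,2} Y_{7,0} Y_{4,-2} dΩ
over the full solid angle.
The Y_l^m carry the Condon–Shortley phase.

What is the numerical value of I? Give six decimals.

m-sum 0 ✓  L=16 even ✓  2≤4≤12 ✓
Π(2lᵢ+1) = 11×15×9 = 1485
triangle coeff Δ(5,7,4) = 1/6126120
Σ_t [3,5]: t=3:−1/69120 t=4:+1/20736 t=5:−1/69120 = 1/51840
(3j)²=280/21879 [(5 7 4; 0 0 0)], sign=+1
Σ_t [1,3]: t=1:−1/7257600 t=2:+1/172800 t=3:−1/69120 = -1/113400
(3j)²=512/36465 [(5 7 4; 2 0 -2)], sign=-1
⇒ 4πI² = 143360/537251
I = (-1)√(143360/537251/(4π)) = -0.14572043

-0.145720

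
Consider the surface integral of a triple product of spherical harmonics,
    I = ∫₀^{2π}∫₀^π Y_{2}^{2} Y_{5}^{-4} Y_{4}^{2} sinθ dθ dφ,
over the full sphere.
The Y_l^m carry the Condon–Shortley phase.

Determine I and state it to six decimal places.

0.000000

L=11 odd ⇒ parity kills the (l;000) factor ⇒ I = 0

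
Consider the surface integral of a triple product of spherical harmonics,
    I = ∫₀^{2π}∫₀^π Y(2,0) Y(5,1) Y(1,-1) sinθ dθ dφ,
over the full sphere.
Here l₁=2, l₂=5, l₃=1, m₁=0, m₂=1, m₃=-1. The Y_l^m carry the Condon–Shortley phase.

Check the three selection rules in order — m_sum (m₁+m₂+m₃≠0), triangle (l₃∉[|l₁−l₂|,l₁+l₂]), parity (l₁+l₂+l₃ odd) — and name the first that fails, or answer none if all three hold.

triangle

azimuthal sum: 0 + 1 − 1 = 0  ✓
3 ≤ 1 ≤ 7 (triangle on l)  ✗
L = 2 + 5 + 1 = 8 (even)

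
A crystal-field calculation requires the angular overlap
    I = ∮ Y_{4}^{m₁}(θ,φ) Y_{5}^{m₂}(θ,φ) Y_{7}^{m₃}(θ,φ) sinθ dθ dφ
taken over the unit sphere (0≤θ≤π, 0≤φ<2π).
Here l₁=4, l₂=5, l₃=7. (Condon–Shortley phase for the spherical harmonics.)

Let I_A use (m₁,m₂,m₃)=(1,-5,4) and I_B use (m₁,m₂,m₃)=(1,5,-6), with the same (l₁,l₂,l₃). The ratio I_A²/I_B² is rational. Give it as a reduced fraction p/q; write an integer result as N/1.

50/117

Shared (l₁,l₂,l₃)=(4,5,7): N and (l;000)² cancel in I_A²/I_B².
A: Δ = 2!·6!·8!/17! = 1/6126120; Racah Σ t=0..0: t=0:+1/2903040 = 1/2903040; ⇒ 3j(4 5 7; 1 -5 4)² = 75/6188, sgn -1
B: Δ = 2!·6!·8!/17! = 1/6126120; Racah Σ t=2..2: t=2:+1/9676800 = 1/9676800; ⇒ 3j(4 5 7; 1 5 -6)² = 27/952, sgn -1
I_A²/I_B² = (75/6188)/(27/952) = 50/117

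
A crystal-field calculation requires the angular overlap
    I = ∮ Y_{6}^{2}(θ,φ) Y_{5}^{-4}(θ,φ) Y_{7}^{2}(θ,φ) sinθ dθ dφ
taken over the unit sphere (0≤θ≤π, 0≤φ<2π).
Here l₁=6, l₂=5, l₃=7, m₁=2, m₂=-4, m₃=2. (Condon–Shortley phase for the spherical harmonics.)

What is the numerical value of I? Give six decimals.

0.103719

Checks pass: Σm=0; 18 even; l₃=7∈[1,11].
(2·6+1)(2·5+1)(2·7+1) = 2145
Δ: 4! 8! 6! / 19! → 1/174594420
sum: t=0:+1/4147200 t=1:−1/207360 t=2:+1/82944 t=3:−1/207360 t=4:+1/4147200 = 1/345600
3j²(6 5 7; 0 0 0) = Δ·Π!·Σ² = 420/46189  (sign -1)
sum: t=0:+1/1658880 t=1:−1/3110400 = 7/24883200
3j²(6 5 7; 2 -4 2) = Δ·Π!·Σ² = 4802/692835  (sign -1)
combine: 4πI² = 2145·420/46189·4802/692835 = 2016840/14919047
take √, sign +1: I = 0.10371946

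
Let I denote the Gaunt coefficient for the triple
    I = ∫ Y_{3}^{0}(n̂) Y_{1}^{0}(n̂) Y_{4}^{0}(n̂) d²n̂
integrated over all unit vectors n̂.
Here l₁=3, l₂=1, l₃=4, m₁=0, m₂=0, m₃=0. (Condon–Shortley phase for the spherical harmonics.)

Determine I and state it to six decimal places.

Checks pass: Σm=0; 8 even; l₃=4∈[2,4].
(2·3+1)(2·1+1)(2·4+1) = 189
Δ: 0! 6! 2! / 9! → 1/252
sum: t=0:+1/36 = 1/36
3j²(3 1 4; 0 0 0) = Δ·Π!·Σ² = 4/63  (sign +1)
(m-triple is (0,0,0) — same symbol as above.)
combine: 4πI² = 189·4/63·4/63 = 16/21
take √, sign +1: I = 0.24623252

0.246233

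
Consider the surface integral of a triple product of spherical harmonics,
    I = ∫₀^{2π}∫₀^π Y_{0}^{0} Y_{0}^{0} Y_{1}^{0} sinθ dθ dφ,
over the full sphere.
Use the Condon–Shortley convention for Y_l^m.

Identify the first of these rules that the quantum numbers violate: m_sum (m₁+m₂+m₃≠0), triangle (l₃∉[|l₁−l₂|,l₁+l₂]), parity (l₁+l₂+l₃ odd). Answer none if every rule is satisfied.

triangle

Σmᵢ = 0  ✓
l₃∈[|l₁−l₂|,l₁+l₂]=[0,0], have l₃=1  ✗
Σlᵢ = 1 ⇒ odd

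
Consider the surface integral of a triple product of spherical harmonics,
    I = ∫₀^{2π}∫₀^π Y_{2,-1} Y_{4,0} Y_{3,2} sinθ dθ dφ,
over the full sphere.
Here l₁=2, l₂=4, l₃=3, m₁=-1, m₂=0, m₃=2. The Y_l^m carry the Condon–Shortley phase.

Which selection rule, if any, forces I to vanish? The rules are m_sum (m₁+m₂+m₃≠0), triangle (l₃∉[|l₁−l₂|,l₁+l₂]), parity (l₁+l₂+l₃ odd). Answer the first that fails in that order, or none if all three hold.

Σmᵢ = 1  ✗
l₃∈[|l₁−l₂|,l₁+l₂]=[2,6], have l₃=3
Σlᵢ = 9 ⇒ odd

m_sum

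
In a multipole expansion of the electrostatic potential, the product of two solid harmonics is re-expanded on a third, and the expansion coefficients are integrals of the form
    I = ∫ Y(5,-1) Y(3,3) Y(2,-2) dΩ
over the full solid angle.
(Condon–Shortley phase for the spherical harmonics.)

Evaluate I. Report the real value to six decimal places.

-0.023961

Checks pass: Σm=0; 10 even; l₃=2∈[2,8].
(2·5+1)(2·3+1)(2·2+1) = 385
Δ: 6! 4! 0! / 11! → 1/2310
sum: t=3:−1/144 = -1/144
3j²(5 3 2; 0 0 0) = Δ·Π!·Σ² = 10/231  (sign -1)
sum: t=6:+1/17280 = 1/17280
3j²(5 3 2; -1 3 -2) = Δ·Π!·Σ² = 1/2310  (sign +1)
combine: 4πI² = 385·10/231·1/2310 = 5/693
take √, sign -1: I = -0.02396147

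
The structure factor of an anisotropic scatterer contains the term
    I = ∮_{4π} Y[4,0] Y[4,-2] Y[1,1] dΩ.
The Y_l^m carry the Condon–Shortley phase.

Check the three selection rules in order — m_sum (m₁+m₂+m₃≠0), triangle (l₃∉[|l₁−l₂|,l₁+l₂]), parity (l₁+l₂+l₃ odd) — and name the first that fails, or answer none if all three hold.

m_sum

m₁+m₂+m₃ = 0 − 2 + 1 = -1  ✗
triangle: |4−4|=0 ≤ l₃=1 ≤ 4+4=8
parity: l₁+l₂+l₃ = 9 is odd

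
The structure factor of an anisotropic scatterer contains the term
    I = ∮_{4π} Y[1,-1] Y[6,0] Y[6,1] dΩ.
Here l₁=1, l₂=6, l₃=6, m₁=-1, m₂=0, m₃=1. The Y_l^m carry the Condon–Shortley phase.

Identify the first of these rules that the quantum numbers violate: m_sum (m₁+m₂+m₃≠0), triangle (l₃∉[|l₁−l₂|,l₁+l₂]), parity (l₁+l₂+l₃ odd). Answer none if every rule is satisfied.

parity

Σmᵢ = 0  ✓
l₃∈[|l₁−l₂|,l₁+l₂]=[5,7], have l₃=6  ✓
Σlᵢ = 13 ⇒ odd  ✗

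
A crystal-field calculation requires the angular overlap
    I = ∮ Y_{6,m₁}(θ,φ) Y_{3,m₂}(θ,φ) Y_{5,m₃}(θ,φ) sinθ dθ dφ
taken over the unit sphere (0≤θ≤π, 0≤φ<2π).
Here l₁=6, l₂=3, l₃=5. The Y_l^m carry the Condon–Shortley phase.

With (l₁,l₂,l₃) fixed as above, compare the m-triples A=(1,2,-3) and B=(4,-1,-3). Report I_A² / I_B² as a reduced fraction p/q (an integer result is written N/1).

Shared (l₁,l₂,l₃)=(6,3,5): N and (l;000)² cancel in I_A²/I_B².
A: Δ = 4!·8!·2!/15! = 1/675675; Racah Σ t=3..4: t=3:−1/17280 t=4:+1/120960 = -1/20160; ⇒ 3j(6 3 5; 1 2 -3)² = 64/3003, sgn -1
B: Δ = 4!·8!·2!/15! = 1/675675; Racah Σ t=0..2: t=0:+1/69120 t=1:−1/30240 t=2:+1/322560 = -1/64512; ⇒ 3j(6 3 5; 4 -1 -3)² = 10/1001, sgn -1
I_A²/I_B² = (64/3003)/(10/1001) = 32/15

32/15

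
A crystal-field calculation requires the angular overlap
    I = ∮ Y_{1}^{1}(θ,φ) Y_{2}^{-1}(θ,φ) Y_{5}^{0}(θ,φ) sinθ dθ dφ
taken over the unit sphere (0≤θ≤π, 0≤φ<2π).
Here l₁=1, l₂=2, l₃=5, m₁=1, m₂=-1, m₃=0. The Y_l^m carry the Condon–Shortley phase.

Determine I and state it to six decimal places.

0.000000

triangle: need 1≤l₃≤3, have 5; I=0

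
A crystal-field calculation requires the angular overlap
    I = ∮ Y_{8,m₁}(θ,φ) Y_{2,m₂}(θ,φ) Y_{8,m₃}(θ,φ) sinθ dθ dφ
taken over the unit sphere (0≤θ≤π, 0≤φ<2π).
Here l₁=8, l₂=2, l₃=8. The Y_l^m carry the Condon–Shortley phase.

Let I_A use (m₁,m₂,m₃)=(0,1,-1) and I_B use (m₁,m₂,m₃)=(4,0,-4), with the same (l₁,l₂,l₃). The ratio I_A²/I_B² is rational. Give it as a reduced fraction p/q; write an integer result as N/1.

Same 8,2,8: normalisation and zero-m 3j drop out of the ratio.
A: Δ: 2! 14! 2! / 19! → 1/348840; sum: t=1:−1/50803200 t=2:+1/58060800 = -1/406425600; 3j²(8 2 8; 0 1 -1) = Δ·Π!·Σ² = 1/3230  (sign +1)
B: Δ: 2! 14! 2! / 19! → 1/348840; sum: t=0:+1/348364800 t=1:−1/239500800 t=2:+1/3832012800 = -1/958003200; 3j²(8 2 8; 4 0 -4) = Δ·Π!·Σ² = 8/4845  (sign -1)
I_A²/I_B² = (1/3230)/(8/4845) = 3/16

3/16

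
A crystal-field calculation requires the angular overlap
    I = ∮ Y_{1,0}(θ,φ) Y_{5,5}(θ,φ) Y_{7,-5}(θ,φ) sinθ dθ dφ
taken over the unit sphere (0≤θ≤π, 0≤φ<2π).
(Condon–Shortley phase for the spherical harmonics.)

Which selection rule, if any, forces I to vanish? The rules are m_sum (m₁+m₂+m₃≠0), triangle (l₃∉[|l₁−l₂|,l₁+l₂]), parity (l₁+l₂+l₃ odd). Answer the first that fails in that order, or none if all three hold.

triangle

azimuthal sum: 0 + 5 − 5 = 0  ✓
4 ≤ 7 ≤ 6 (triangle on l)  ✗
L = 1 + 5 + 7 = 13 (odd)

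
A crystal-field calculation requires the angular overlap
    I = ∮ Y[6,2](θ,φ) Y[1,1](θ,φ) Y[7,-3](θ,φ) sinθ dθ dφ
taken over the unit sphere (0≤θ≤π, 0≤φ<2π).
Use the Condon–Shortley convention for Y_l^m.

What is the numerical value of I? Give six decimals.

Rules hold: Σm=0, L=14 even, 5≤7≤7.
N = 13·3·15 = 585
Δ = 0!·12!·2!/15! = 1/1365
Racah Σ t=0..0: t=0:+1/518400 = 1/518400
⇒ 3j(6 1 7; 0 0 0)² = 7/195, sgn -1
Racah Σ t=0..0: t=0:+1/1935360 = 1/1935360
⇒ 3j(6 1 7; 2 1 -3)² = 3/91, sgn +1
4πI² = N·(3j₀)²·(3jₘ)² = 9/13
I = -1·√(0.692308/4π) = -0.23471705

-0.234717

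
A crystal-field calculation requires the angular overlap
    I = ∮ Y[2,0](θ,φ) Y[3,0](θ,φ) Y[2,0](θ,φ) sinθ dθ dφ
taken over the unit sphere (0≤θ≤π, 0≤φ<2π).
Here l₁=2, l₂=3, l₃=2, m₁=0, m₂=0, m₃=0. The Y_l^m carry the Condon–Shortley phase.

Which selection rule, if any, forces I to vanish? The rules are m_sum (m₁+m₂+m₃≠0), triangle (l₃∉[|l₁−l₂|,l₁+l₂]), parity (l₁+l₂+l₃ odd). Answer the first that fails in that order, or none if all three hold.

Σmᵢ = 0  ✓
l₃∈[|l₁−l₂|,l₁+l₂]=[1,5], have l₃=2  ✓
Σlᵢ = 7 ⇒ odd  ✗

parity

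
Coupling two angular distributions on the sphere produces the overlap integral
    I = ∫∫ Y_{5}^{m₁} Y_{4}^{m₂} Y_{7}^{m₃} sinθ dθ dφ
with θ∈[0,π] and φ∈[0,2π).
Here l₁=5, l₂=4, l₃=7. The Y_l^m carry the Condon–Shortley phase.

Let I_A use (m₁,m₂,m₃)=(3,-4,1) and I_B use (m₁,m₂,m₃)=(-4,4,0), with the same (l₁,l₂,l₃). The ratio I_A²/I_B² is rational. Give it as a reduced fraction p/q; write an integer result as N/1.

28/9

Shared (l₁,l₂,l₃)=(5,4,7): N and (l;000)² cancel in I_A²/I_B².
A: Δ = 2!·8!·6!/17! = 1/6126120; Racah Σ t=0..0: t=0:+1/2073600 = 1/2073600; ⇒ 3j(5 4 7; 3 -4 1)² = 392/109395, sgn +1
B: Δ = 2!·8!·6!/17! = 1/6126120; Racah Σ t=2..2: t=2:+1/7257600 = 1/7257600; ⇒ 3j(5 4 7; -4 4 0)² = 14/12155, sgn -1
I_A²/I_B² = (392/109395)/(14/12155) = 28/9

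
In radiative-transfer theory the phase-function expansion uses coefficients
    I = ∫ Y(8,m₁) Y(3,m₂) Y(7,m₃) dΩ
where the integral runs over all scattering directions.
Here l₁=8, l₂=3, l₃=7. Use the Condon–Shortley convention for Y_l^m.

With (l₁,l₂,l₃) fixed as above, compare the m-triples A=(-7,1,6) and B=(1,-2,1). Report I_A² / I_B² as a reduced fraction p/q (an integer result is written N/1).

Same 8,3,7: normalisation and zero-m 3j drop out of the ratio.
A: Δ: 4! 12! 2! / 19! → 1/5290740; sum: t=3:−1/2874009600 t=4:+1/1916006400 = 1/5748019200; 3j²(8 3 7; -7 1 6) = Δ·Π!·Σ² = 13/5814  (sign -1)
B: Δ: 4! 12! 2! / 19! → 1/5290740; sum: t=0:+1/14515200 t=1:−1/6220800 = -1/10886400; 3j²(8 3 7; 1 -2 1) = Δ·Π!·Σ² = 128/12597  (sign -1)
I_A²/I_B² = (13/5814)/(128/12597) = 169/768

169/768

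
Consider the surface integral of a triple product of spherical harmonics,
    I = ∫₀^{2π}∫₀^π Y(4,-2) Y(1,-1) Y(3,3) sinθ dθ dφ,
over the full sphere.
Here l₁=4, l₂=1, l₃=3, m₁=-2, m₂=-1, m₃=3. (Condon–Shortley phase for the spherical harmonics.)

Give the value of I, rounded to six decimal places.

0.061558

Checks pass: Σm=0; 8 even; l₃=3∈[3,5].
(2·4+1)(2·1+1)(2·3+1) = 189
Δ: 2! 6! 0! / 9! → 1/252
sum: t=1:−1/36 = -1/36
3j²(4 1 3; 0 0 0) = Δ·Π!·Σ² = 4/63  (sign +1)
sum: t=0:+1/1440 = 1/1440
3j²(4 1 3; -2 -1 3) = Δ·Π!·Σ² = 1/252  (sign +1)
combine: 4πI² = 189·4/63·1/252 = 1/21
take √, sign +1: I = 0.06155813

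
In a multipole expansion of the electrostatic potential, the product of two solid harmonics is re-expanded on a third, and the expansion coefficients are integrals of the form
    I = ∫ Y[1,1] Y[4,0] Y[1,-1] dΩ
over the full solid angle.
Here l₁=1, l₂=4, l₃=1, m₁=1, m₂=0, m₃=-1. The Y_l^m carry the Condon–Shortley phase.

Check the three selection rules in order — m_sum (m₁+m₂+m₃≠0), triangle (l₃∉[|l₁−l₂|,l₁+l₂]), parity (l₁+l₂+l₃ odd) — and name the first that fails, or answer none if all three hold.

Σmᵢ = 0  ✓
l₃∈[|l₁−l₂|,l₁+l₂]=[3,5], have l₃=1  ✗
Σlᵢ = 6 ⇒ even

triangle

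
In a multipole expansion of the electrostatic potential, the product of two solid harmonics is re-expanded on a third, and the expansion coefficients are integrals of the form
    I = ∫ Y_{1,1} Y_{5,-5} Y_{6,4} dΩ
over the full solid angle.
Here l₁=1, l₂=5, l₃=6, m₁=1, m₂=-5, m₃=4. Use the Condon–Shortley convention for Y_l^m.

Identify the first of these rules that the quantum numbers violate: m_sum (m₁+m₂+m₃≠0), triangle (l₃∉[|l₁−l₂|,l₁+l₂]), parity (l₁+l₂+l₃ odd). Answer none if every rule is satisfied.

Σmᵢ = 0  ✓
l₃∈[|l₁−l₂|,l₁+l₂]=[4,6], have l₃=6  ✓
Σlᵢ = 12 ⇒ even  ✓

none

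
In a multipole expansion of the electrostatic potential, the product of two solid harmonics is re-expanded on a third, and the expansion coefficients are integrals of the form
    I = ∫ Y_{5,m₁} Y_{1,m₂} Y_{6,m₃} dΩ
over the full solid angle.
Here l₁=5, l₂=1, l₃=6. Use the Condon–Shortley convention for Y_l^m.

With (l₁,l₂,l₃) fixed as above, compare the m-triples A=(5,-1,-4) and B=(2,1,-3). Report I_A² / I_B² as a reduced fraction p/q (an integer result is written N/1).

1/36

Shared (l₁,l₂,l₃)=(5,1,6): N and (l;000)² cancel in I_A²/I_B².
A: Δ = 0!·10!·2!/13! = 1/858; Racah Σ t=0..0: t=0:+1/7257600 = 1/7257600; ⇒ 3j(5 1 6; 5 -1 -4)² = 1/858, sgn +1
B: Δ = 0!·10!·2!/13! = 1/858; Racah Σ t=0..0: t=0:+1/60480 = 1/60480; ⇒ 3j(5 1 6; 2 1 -3)² = 6/143, sgn -1
I_A²/I_B² = (1/858)/(6/143) = 1/36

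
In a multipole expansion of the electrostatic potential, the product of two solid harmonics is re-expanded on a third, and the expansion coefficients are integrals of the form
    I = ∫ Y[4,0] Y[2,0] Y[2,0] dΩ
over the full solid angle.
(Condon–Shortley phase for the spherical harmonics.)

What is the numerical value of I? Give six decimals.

Checks pass: Σm=0; 8 even; l₃=2∈[2,6].
(2·4+1)(2·2+1)(2·2+1) = 225
Δ: 4! 4! 0! / 9! → 1/630
sum: t=2:+1/16 = 1/16
3j²(4 2 2; 0 0 0) = Δ·Π!·Σ² = 2/35  (sign +1)
(m-triple is (0,0,0) — same symbol as above.)
combine: 4πI² = 225·2/35·2/35 = 36/49
take √, sign +1: I = 0.24179554

0.241796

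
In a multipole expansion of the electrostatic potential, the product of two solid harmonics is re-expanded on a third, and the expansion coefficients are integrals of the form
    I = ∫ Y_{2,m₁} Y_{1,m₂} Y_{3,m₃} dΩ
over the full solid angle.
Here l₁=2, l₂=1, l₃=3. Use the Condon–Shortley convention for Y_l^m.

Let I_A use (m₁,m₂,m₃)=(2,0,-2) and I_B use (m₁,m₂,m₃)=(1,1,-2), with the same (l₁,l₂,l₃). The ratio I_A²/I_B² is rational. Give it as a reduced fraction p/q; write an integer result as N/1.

1/2

l's match ⇒ only the (l;m) 3-j factors differ between A and B.
A: triangle coeff Δ(2,1,3) = 1/105; Σ_t [0,0]: t=0:+1/24 = 1/24; (3j)²=1/21 [(2 1 3; 2 0 -2)], sign=-1
B: triangle coeff Δ(2,1,3) = 1/105; Σ_t [0,0]: t=0:+1/12 = 1/12; (3j)²=2/21 [(2 1 3; 1 1 -2)], sign=-1
I_A²/I_B² = (1/21)/(2/21) = 1/2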